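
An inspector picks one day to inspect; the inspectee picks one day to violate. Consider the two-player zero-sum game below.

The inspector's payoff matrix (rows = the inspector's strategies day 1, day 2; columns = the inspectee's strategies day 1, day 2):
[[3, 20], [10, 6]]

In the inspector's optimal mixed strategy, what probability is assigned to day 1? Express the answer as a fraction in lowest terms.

4/21

Row minima are 3 and 6, so the inspector's maximin is 6; column maxima are 10 and 20, so the inspectee's minimax is 10. These differ, so the equilibrium is in mixed strategies.
Let the inspector play day 1 with probability p. The inspectee is indifferent when 3p + 10(1−p) = 20p + 6(1−p), giving p = 4/21.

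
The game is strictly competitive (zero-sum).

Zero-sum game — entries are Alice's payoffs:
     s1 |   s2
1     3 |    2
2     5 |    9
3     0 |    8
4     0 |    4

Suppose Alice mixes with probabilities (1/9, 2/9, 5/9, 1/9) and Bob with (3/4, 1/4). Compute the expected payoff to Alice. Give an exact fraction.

103/36

Against (3/4, 1/4), each row's expected payoff is 1: 11/4; 2: 6; 3: 2; 4: 1.
Taking the (1/9, 2/9, 5/9, 1/9)-weighted average: (1/9)·(11/4) + (2/9)·(6) + (5/9)·(2) + (1/9)·(1) = 103/36.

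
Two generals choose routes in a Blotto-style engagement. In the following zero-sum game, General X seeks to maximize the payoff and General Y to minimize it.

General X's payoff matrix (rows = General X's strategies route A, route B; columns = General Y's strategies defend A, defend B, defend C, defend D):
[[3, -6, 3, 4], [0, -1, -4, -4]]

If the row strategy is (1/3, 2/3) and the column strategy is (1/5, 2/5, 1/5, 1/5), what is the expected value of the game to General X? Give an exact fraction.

Against (1/5, 2/5, 1/5, 1/5), each row's expected payoff is route A: -2/5; route B: -2.
Taking the (1/3, 2/3)-weighted average: (1/3)·(-2/5) + (2/3)·(-2) = -22/15.

-22/15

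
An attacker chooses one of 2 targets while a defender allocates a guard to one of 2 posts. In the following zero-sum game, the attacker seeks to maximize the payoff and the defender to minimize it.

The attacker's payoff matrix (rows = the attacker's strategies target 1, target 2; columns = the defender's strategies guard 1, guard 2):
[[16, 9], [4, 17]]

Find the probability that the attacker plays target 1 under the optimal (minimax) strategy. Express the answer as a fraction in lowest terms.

Row minima are 9 and 4, so the attacker's maximin is 9; column maxima are 16 and 17, so the defender's minimax is 16. These differ, so the equilibrium is in mixed strategies.
Let the attacker play target 1 with probability p. The defender is indifferent when 16p + 4(1−p) = 9p + 17(1−p), giving p = 13/20.

13/20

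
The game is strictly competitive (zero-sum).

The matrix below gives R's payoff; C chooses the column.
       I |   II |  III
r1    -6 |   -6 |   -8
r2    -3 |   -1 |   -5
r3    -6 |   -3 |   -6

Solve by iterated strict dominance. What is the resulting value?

-5

Column II is strictly dominated by III for C (-8<-6, -5<-1, -6<-3); eliminate II.
Row r1 is strictly dominated by row r2 (-3>-6, -5>-8); eliminate r1.
Row r3 is strictly dominated by row r2 (-3>-6, -5>-6); eliminate r3.
Column I is strictly dominated by III for C (-5<-3); eliminate I.
Only (r2, III) remains, with payoff -5.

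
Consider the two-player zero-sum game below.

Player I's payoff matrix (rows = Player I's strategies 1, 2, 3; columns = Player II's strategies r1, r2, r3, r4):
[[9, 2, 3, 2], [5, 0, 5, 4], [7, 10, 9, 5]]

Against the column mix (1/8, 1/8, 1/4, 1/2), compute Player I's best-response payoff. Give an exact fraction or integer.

55/8

1: (9)·(1/8) + (2)·(1/8) + (3)·(1/4) + (2)·(1/2) = 25/8.
2: (5)·(1/8) + (0)·(1/8) + (5)·(1/4) + (4)·(1/2) = 31/8.
3: (7)·(1/8) + (10)·(1/8) + (9)·(1/4) + (5)·(1/2) = 55/8.
The best pure response is 3 with expected payoff 55/8.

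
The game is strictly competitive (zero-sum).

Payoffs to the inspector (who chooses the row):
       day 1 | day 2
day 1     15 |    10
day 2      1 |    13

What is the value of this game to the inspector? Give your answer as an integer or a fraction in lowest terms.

Row minima are 10 and 1, so the inspector's maximin is 10; column maxima are 15 and 13, so the inspectee's minimax is 13. These differ, so the equilibrium is in mixed strategies.
Let the inspector play day 1 with probability p. The inspectee is indifferent when 15p + (1−p) = 10p + 13(1−p), giving p = 12/17.
Let the inspectee play day 1 with probability q. The inspector is indifferent when 15q + 10(1−q) = q + 13(1−q), giving q = 3/17.
The value is 15·(3/17) + (10)·(14/17) = 185/17.

185/17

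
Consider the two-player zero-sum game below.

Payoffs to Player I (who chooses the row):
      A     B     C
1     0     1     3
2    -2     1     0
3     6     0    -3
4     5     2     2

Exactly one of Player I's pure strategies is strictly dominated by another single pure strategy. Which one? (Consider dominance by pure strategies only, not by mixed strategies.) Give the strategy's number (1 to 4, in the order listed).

Compare 2 with 4: 5 > -2, 2 > 1, 2 > 0.
So 4 strictly dominates 2 for Player I; 2 is strictly dominated.

2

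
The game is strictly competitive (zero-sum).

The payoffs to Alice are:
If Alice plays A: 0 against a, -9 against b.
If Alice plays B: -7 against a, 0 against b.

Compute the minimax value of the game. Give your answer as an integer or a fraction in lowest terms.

-63/16

Row minima are -9 and -7, so Alice's maximin is -7; column maxima are 0 and 0, so Bob's minimax is 0. These differ, so the equilibrium is in mixed strategies.
Let Alice play A with probability p. Bob is indifferent when −7(1−p) = −9p, giving p = 7/16.
Let Bob play a with probability q. Alice is indifferent when −9(1−q) = −7q, giving q = 9/16.
The value is 0·(9/16) + (-9)·(7/16) = -63/16.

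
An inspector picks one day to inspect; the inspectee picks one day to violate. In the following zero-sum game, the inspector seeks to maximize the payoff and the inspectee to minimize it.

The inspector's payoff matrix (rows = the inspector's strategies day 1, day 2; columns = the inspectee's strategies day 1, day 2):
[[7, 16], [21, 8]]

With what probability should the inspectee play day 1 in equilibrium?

4/11

Row minima are 7 and 8, so the inspector's maximin is 8; column maxima are 21 and 16, so the inspectee's minimax is 16. These differ, so the equilibrium is in mixed strategies.
Let the inspectee play day 1 with probability q. The inspector is indifferent when 7q + 16(1−q) = 21q + 8(1−q), giving q = 4/11.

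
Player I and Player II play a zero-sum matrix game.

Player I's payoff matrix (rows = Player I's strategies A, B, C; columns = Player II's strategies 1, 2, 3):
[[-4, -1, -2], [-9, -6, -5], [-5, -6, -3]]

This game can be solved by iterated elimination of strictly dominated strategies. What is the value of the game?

-4

Column 3 is strictly dominated by 1 for Player II (-4<-2, -9<-5, -5<-3); eliminate 3.
Row B is strictly dominated by row A (-4>-9, -1>-6); eliminate B.
Row C is strictly dominated by row A (-4>-5, -1>-6); eliminate C.
Column 2 is strictly dominated by 1 for Player II (-4<-1); eliminate 2.
Only (A, 1) remains, with payoff -4.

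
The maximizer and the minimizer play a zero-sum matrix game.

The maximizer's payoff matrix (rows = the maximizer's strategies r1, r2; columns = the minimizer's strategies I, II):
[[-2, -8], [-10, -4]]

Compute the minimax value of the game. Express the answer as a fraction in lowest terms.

-6

Row minima are -8 and -10, so the maximizer's maximin is -8; column maxima are -2 and -4, so the minimizer's minimax is -4. These differ, so the equilibrium is in mixed strategies.
Let the maximizer play r1 with probability p. The minimizer is indifferent when −2p − 10(1−p) = −8p − 4(1−p), giving p = 1/2.
Let the minimizer play I with probability q. The maximizer is indifferent when −2q − 8(1−q) = −10q − 4(1−q), giving q = 1/3.
The value is -2·(1/3) + (-8)·(2/3) = -6.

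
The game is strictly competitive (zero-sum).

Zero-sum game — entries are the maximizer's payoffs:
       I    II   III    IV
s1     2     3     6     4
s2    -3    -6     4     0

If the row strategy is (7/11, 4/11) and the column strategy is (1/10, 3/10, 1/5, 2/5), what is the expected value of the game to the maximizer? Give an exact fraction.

221/110

Against (1/10, 3/10, 1/5, 2/5), each row's expected payoff is s1: 39/10; s2: -13/10.
Taking the (7/11, 4/11)-weighted average: (7/11)·(39/10) + (4/11)·(-13/10) = 221/110.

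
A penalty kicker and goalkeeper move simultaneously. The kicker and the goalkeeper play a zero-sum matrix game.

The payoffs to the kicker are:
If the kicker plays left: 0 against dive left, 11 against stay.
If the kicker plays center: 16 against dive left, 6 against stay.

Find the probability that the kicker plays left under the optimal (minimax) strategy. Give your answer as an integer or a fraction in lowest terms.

Row minima are 0 and 6, so the kicker's maximin is 6; column maxima are 16 and 11, so the goalkeeper's minimax is 11. These differ, so the equilibrium is in mixed strategies.
Let the kicker play left with probability p. The goalkeeper is indifferent when 16(1−p) = 11p + 6(1−p), giving p = 10/21.

10/21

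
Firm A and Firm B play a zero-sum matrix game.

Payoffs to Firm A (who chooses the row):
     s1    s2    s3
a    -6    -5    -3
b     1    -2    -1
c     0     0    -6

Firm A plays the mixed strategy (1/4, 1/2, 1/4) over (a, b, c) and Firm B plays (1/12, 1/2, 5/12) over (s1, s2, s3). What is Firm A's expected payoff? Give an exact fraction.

Against (1/12, 1/2, 5/12), each row's expected payoff is a: -17/4; b: -4/3; c: -5/2.
Taking the (1/4, 1/2, 1/4)-weighted average: (1/4)·(-17/4) + (1/2)·(-4/3) + (1/4)·(-5/2) = -113/48.

-113/48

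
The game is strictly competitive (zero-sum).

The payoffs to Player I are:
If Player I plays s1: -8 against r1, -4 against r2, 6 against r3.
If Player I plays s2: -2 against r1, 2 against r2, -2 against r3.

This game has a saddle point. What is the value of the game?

-2

Row minima: -8, -2 → Player I's maximin is -2.
Column maxima: -2, 2, 6 → Player II's minimax is -2.
They coincide at (s2, r1), so the value is -2.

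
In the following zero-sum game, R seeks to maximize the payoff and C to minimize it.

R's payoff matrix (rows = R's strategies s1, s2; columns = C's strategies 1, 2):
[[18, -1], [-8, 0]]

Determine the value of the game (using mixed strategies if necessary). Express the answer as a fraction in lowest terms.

Row minima are -1 and -8, so R's maximin is -1; column maxima are 18 and 0, so C's minimax is 0. These differ, so the equilibrium is in mixed strategies.
Let R play s1 with probability p. C is indifferent when 18p − 8(1−p) = −p, giving p = 8/27.
Let C play 1 with probability q. R is indifferent when 18q − (1−q) = −8q, giving q = 1/27.
The value is 18·(1/27) + (-1)·(26/27) = -8/27.

-8/27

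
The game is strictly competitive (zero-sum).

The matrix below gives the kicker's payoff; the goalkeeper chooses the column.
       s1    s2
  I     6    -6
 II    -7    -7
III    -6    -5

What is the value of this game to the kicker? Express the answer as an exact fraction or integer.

-66/13

Row II is strictly dominated by row III, so the kicker never plays it.
The remaining 2×2 game on (I, III) × (s1, s2) has no saddle point. Let the kicker play I with probability p; indifference gives 6p − 6(1−p) = −6p − 5(1−p), so p = 1/13.
Similarly the goalkeeper's optimal q on s1 is 1/13, and the value is 6·(1/13) + (-6)·(12/13) = -66/13.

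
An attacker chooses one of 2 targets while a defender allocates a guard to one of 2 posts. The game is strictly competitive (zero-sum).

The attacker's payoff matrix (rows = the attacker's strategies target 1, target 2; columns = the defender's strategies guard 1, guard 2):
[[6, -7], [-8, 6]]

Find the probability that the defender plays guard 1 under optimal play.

Row minima are -7 and -8, so the attacker's maximin is -7; column maxima are 6 and 6, so the defender's minimax is 6. These differ, so the equilibrium is in mixed strategies.
Let the defender play guard 1 with probability q. The attacker is indifferent when 6q − 7(1−q) = −8q + 6(1−q), giving q = 13/27.

13/27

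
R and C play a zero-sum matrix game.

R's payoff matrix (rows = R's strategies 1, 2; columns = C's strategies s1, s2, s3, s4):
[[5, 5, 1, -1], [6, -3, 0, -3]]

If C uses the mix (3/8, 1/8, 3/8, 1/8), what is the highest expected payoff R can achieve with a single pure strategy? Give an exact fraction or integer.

11/4

1: (5)·(3/8) + (5)·(1/8) + (1)·(3/8) + (-1)·(1/8) = 11/4.
2: (6)·(3/8) + (-3)·(1/8) + (0)·(3/8) + (-3)·(1/8) = 3/2.
The best pure response is 1 with expected payoff 11/4.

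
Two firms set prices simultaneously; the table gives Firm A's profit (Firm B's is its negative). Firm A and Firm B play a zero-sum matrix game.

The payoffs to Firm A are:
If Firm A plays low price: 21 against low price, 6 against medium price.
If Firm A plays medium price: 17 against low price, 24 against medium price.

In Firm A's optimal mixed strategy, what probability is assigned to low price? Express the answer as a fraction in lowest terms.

7/22

Row minima are 6 and 17, so Firm A's maximin is 17; column maxima are 21 and 24, so Firm B's minimax is 21. These differ, so the equilibrium is in mixed strategies.
Let Firm A play low price with probability p. Firm B is indifferent when 21p + 17(1−p) = 6p + 24(1−p), giving p = 7/22.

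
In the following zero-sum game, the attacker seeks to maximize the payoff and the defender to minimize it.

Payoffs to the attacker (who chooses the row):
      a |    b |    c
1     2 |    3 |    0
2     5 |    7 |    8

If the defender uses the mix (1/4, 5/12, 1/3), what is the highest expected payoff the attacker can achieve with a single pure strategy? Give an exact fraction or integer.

1: (2)·(1/4) + (3)·(5/12) + (0)·(1/3) = 7/4.
2: (5)·(1/4) + (7)·(5/12) + (8)·(1/3) = 41/6.
The best pure response is 2 with expected payoff 41/6.

41/6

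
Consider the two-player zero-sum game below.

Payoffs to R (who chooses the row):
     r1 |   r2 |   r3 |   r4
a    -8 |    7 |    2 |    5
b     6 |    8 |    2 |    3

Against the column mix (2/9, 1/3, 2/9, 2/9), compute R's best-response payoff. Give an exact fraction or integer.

a: (-8)·(2/9) + (7)·(1/3) + (2)·(2/9) + (5)·(2/9) = 19/9.
b: (6)·(2/9) + (8)·(1/3) + (2)·(2/9) + (3)·(2/9) = 46/9.
The best pure response is b with expected payoff 46/9.

46/9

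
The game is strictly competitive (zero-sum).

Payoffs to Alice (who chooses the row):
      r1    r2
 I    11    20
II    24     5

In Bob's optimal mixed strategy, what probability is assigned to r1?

15/28

Row minima are 11 and 5, so Alice's maximin is 11; column maxima are 24 and 20, so Bob's minimax is 20. These differ, so the equilibrium is in mixed strategies.
Let Bob play r1 with probability q. Alice is indifferent when 11q + 20(1−q) = 24q + 5(1−q), giving q = 15/28.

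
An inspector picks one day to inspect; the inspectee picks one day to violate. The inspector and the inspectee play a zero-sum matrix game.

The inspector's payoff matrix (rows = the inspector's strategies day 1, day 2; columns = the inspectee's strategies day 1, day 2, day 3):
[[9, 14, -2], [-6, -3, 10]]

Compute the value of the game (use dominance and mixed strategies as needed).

Column day 2 is strictly dominated by day 1 for the inspectee (it gives the inspector more in every row).
The remaining 2×2 game on (day 1, day 2) × (day 1, day 3) has no saddle point. Let the inspector play day 1 with probability p; indifference gives 9p − 6(1−p) = −2p + 10(1−p), so p = 16/27.
Similarly the inspectee's optimal q on day 1 is 4/9, and the value is 9·(4/9) + (-2)·(5/9) = 26/9.

26/9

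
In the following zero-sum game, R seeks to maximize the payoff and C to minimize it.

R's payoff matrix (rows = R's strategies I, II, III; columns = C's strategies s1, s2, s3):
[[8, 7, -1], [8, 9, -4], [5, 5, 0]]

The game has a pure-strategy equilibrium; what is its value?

0

Row minima: -1, -4, 0 → R's maximin is 0.
Column maxima: 8, 9, 0 → C's minimax is 0.
They coincide at (III, s3), so the value is 0.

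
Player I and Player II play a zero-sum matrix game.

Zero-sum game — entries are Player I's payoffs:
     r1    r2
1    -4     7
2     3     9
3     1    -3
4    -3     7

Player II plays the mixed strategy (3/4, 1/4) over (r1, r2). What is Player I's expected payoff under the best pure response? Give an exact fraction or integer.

1: (-4)·(3/4) + (7)·(1/4) = -5/4.
2: (3)·(3/4) + (9)·(1/4) = 9/2.
3: (1)·(3/4) + (-3)·(1/4) = 0.
4: (-3)·(3/4) + (7)·(1/4) = -1/2.
The best pure response is 2 with expected payoff 9/2.

9/2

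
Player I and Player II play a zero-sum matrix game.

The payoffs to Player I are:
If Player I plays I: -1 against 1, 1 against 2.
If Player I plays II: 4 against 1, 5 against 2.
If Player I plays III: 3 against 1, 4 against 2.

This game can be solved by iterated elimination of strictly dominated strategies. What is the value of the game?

4

Row III is strictly dominated by row II (4>3, 5>4); eliminate III.
Row I is strictly dominated by row II (4>-1, 5>1); eliminate I.
Column 2 is strictly dominated by 1 for Player II (4<5); eliminate 2.
Only (II, 1) remains, with payoff 4.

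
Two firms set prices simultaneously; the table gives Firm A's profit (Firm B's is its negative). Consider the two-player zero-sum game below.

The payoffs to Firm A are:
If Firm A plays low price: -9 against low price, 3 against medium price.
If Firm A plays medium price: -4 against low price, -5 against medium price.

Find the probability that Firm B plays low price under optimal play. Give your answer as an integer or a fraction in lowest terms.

Row minima are -9 and -5, so Firm A's maximin is -5; column maxima are -4 and 3, so Firm B's minimax is -4. These differ, so the equilibrium is in mixed strategies.
Let Firm B play low price with probability q. Firm A is indifferent when −9q + 3(1−q) = −4q − 5(1−q), giving q = 8/13.

8/13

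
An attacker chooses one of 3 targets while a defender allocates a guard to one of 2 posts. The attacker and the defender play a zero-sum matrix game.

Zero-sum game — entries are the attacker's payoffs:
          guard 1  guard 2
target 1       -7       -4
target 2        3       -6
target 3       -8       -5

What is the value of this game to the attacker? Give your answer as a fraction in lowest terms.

-9/2

Row target 3 is strictly dominated by row target 1, so the attacker never plays it.
The remaining 2×2 game on (target 1, target 2) × (guard 1, guard 2) has no saddle point. Let the attacker play target 1 with probability p; indifference gives −7p + 3(1−p) = −4p − 6(1−p), so p = 3/4.
Similarly the defender's optimal q on guard 1 is 1/6, and the value is -7·(1/6) + (-4)·(5/6) = -9/2.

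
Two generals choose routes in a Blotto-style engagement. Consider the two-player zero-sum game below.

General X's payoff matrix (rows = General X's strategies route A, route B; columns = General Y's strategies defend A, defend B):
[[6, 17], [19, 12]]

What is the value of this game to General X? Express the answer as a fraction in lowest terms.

251/18

Row minima are 6 and 12, so General X's maximin is 12; column maxima are 19 and 17, so General Y's minimax is 17. These differ, so the equilibrium is in mixed strategies.
Let General X play route A with probability p. General Y is indifferent when 6p + 19(1−p) = 17p + 12(1−p), giving p = 7/18.
Let General Y play defend A with probability q. General X is indifferent when 6q + 17(1−q) = 19q + 12(1−q), giving q = 5/18.
The value is 6·(5/18) + (17)·(13/18) = 251/18.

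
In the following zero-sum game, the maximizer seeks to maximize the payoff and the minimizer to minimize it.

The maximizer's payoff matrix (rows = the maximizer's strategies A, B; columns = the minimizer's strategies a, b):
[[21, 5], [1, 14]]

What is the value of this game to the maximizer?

289/29

Row minima are 5 and 1, so the maximizer's maximin is 5; column maxima are 21 and 14, so the minimizer's minimax is 14. These differ, so the equilibrium is in mixed strategies.
Let the maximizer play A with probability p. The minimizer is indifferent when 21p + (1−p) = 5p + 14(1−p), giving p = 13/29.
Let the minimizer play a with probability q. The maximizer is indifferent when 21q + 5(1−q) = q + 14(1−q), giving q = 9/29.
The value is 21·(9/29) + (5)·(20/29) = 289/29.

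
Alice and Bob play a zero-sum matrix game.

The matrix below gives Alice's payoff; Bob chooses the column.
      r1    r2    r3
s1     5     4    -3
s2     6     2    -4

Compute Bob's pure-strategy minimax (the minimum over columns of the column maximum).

The worst case (largest entry) in each column is r1: 6, r2: 4, r3: -3.
The best (smallest) of these is -3.

-3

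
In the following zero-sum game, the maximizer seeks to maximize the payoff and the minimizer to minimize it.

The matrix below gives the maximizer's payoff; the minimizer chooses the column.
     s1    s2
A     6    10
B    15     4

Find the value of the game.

Row minima are 6 and 4, so the maximizer's maximin is 6; column maxima are 15 and 10, so the minimizer's minimax is 10. These differ, so the equilibrium is in mixed strategies.
Let the maximizer play A with probability p. The minimizer is indifferent when 6p + 15(1−p) = 10p + 4(1−p), giving p = 11/15.
Let the minimizer play s1 with probability q. The maximizer is indifferent when 6q + 10(1−q) = 15q + 4(1−q), giving q = 2/5.
The value is 6·(2/5) + (10)·(3/5) = 42/5.

42/5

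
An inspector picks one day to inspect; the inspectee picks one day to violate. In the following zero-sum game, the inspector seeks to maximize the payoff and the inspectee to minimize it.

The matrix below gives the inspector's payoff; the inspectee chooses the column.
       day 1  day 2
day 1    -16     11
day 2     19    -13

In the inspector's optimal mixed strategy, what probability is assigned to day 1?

32/59

Row minima are -16 and -13, so the inspector's maximin is -13; column maxima are 19 and 11, so the inspectee's minimax is 11. These differ, so the equilibrium is in mixed strategies.
Let the inspector play day 1 with probability p. The inspectee is indifferent when −16p + 19(1−p) = 11p − 13(1−p), giving p = 32/59.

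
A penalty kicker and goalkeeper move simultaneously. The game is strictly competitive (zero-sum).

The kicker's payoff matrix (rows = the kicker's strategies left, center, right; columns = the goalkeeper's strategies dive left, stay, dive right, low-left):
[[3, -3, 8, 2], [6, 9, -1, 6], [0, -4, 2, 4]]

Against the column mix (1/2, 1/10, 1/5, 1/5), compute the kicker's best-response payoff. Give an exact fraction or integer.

49/10

left: (3)·(1/2) + (-3)·(1/10) + (8)·(1/5) + (2)·(1/5) = 16/5.
center: (6)·(1/2) + (9)·(1/10) + (-1)·(1/5) + (6)·(1/5) = 49/10.
right: (0)·(1/2) + (-4)·(1/10) + (2)·(1/5) + (4)·(1/5) = 4/5.
The best pure response is center with expected payoff 49/10.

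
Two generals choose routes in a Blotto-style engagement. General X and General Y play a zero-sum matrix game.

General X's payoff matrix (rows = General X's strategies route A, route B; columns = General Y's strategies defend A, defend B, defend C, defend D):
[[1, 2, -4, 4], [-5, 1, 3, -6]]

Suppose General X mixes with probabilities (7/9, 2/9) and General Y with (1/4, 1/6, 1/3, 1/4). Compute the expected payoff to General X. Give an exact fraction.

Against (1/4, 1/6, 1/3, 1/4), each row's expected payoff is route A: 1/4; route B: -19/12.
Taking the (7/9, 2/9)-weighted average: (7/9)·(1/4) + (2/9)·(-19/12) = -17/108.

-17/108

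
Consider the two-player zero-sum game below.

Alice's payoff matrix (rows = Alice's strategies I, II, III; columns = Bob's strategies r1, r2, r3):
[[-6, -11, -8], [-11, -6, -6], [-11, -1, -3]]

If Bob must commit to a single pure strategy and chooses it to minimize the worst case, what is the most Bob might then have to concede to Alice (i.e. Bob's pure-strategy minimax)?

-6

The worst case (largest entry) in each column is r1: -6, r2: -1, r3: -3.
The best (smallest) of these is -6.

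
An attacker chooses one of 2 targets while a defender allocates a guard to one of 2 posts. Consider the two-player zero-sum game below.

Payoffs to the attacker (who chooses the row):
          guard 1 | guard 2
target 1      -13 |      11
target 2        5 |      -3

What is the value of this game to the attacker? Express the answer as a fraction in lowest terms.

1/2

Row minima are -13 and -3, so the attacker's maximin is -3; column maxima are 5 and 11, so the defender's minimax is 5. These differ, so the equilibrium is in mixed strategies.
Let the attacker play target 1 with probability p. The defender is indifferent when −13p + 5(1−p) = 11p − 3(1−p), giving p = 1/4.
Let the defender play guard 1 with probability q. The attacker is indifferent when −13q + 11(1−q) = 5q − 3(1−q), giving q = 7/16.
The value is -13·(7/16) + (11)·(9/16) = 1/2.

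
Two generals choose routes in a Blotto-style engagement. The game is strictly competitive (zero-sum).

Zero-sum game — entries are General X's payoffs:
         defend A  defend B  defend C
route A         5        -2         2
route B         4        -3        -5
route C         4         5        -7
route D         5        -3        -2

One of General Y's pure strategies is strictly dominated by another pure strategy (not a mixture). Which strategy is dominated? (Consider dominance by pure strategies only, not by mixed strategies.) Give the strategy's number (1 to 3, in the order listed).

1

General Y prefers columns that give General X less. Compare defend A with defend C: 2 < 5, -5 < 4, -7 < 4, -2 < 5.
So defend C strictly dominates defend A for General Y; defend A is strictly dominated.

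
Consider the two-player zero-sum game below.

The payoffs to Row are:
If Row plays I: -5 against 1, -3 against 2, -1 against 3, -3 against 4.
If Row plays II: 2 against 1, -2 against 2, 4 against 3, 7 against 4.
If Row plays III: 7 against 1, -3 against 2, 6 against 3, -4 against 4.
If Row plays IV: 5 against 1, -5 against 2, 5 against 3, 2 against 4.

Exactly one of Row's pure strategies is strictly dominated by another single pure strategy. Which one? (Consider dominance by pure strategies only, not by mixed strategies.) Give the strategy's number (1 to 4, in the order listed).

1

Compare I with II: 2 > -5, -2 > -3, 4 > -1, 7 > -3.
So II strictly dominates I for Row; I is strictly dominated.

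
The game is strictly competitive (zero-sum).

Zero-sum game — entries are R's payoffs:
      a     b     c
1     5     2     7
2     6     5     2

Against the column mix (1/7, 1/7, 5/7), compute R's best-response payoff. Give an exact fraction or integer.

1: (5)·(1/7) + (2)·(1/7) + (7)·(5/7) = 6.
2: (6)·(1/7) + (5)·(1/7) + (2)·(5/7) = 3.
The best pure response is 1 with expected payoff 6.

6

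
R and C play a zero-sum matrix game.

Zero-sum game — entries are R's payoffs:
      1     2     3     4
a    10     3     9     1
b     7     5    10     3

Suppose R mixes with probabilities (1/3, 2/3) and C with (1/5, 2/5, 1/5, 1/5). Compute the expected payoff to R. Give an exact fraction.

Against (1/5, 2/5, 1/5, 1/5), each row's expected payoff is a: 26/5; b: 6.
Taking the (1/3, 2/3)-weighted average: (1/3)·(26/5) + (2/3)·(6) = 86/15.

86/15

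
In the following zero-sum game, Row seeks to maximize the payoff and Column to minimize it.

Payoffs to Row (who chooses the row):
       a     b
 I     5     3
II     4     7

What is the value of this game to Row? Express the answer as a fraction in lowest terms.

Row minima are 3 and 4, so Row's maximin is 4; column maxima are 5 and 7, so Column's minimax is 5. These differ, so the equilibrium is in mixed strategies.
Let Row play I with probability p. Column is indifferent when 5p + 4(1−p) = 3p + 7(1−p), giving p = 3/5.
Let Column play a with probability q. Row is indifferent when 5q + 3(1−q) = 4q + 7(1−q), giving q = 4/5.
The value is 5·(4/5) + (3)·(1/5) = 23/5.

23/5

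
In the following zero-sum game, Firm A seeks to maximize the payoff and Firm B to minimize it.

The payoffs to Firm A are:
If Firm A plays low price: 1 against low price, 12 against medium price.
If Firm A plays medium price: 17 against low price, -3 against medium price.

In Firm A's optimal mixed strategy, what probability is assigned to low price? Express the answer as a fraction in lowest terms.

Row minima are 1 and -3, so Firm A's maximin is 1; column maxima are 17 and 12, so Firm B's minimax is 12. These differ, so the equilibrium is in mixed strategies.
Let Firm A play low price with probability p. Firm B is indifferent when p + 17(1−p) = 12p − 3(1−p), giving p = 20/31.

20/31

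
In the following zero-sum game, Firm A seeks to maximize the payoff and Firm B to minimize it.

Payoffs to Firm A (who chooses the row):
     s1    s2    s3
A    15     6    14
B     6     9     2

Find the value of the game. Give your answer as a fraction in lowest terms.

Column s1 is strictly dominated by s3 for Firm B (it gives Firm A more in every row).
The remaining 2×2 game on (A, B) × (s2, s3) has no saddle point. Let Firm A play A with probability p; indifference gives 6p + 9(1−p) = 14p + 2(1−p), so p = 7/15.
Similarly Firm B's optimal q on s2 is 4/5, and the value is 6·(4/5) + (14)·(1/5) = 38/5.

38/5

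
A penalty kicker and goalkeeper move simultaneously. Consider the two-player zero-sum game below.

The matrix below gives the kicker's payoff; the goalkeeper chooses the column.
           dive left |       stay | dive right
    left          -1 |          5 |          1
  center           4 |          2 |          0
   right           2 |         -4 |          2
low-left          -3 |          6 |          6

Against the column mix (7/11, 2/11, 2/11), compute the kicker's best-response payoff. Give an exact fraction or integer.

left: (-1)·(7/11) + (5)·(2/11) + (1)·(2/11) = 5/11.
center: (4)·(7/11) + (2)·(2/11) + (0)·(2/11) = 32/11.
right: (2)·(7/11) + (-4)·(2/11) + (2)·(2/11) = 10/11.
low-left: (-3)·(7/11) + (6)·(2/11) + (6)·(2/11) = 3/11.
The best pure response is center with expected payoff 32/11.

32/11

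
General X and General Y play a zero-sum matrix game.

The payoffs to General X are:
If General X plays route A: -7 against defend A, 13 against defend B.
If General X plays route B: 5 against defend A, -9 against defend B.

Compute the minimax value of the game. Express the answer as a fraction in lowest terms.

Row minima are -7 and -9, so General X's maximin is -7; column maxima are 5 and 13, so General Y's minimax is 5. These differ, so the equilibrium is in mixed strategies.
Let General X play route A with probability p. General Y is indifferent when −7p + 5(1−p) = 13p − 9(1−p), giving p = 7/17.
Let General Y play defend A with probability q. General X is indifferent when −7q + 13(1−q) = 5q − 9(1−q), giving q = 11/17.
The value is -7·(11/17) + (13)·(6/17) = 1/17.

1/17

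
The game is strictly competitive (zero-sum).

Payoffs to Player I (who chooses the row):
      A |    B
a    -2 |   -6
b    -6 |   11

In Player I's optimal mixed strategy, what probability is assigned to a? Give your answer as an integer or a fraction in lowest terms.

17/21

Row minima are -6 and -6, so Player I's maximin is -6; column maxima are -2 and 11, so Player II's minimax is -2. These differ, so the equilibrium is in mixed strategies.
Let Player I play a with probability p. Player II is indifferent when −2p − 6(1−p) = −6p + 11(1−p), giving p = 17/21.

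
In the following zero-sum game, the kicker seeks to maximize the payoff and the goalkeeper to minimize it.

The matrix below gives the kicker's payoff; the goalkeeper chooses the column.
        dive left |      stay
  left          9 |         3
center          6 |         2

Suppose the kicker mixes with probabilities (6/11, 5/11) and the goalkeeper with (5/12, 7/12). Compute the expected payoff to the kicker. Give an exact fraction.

14/3

Against (5/12, 7/12), each row's expected payoff is left: 11/2; center: 11/3.
Taking the (6/11, 5/11)-weighted average: (6/11)·(11/2) + (5/11)·(11/3) = 14/3.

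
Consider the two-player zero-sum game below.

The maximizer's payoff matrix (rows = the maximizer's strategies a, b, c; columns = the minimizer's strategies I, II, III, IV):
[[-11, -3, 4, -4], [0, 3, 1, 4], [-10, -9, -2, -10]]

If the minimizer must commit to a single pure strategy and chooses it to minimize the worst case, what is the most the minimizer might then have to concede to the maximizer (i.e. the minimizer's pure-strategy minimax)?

The worst case (largest entry) in each column is I: 0, II: 3, III: 4, IV: 4.
The best (smallest) of these is 0.

0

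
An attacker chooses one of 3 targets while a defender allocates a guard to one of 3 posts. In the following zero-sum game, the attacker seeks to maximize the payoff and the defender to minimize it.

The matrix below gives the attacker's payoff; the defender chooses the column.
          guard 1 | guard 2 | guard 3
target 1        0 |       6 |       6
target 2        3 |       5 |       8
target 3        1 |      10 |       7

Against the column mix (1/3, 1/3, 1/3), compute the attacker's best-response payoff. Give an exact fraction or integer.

6

target 1: (0)·(1/3) + (6)·(1/3) + (6)·(1/3) = 4.
target 2: (3)·(1/3) + (5)·(1/3) + (8)·(1/3) = 16/3.
target 3: (1)·(1/3) + (10)·(1/3) + (7)·(1/3) = 6.
The best pure response is target 3 with expected payoff 6.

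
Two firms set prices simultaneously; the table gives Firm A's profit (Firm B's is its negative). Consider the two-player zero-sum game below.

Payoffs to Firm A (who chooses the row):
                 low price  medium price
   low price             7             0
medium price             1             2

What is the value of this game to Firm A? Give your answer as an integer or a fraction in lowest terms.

7/4

Row minima are 0 and 1, so Firm A's maximin is 1; column maxima are 7 and 2, so Firm B's minimax is 2. These differ, so the equilibrium is in mixed strategies.
Let Firm A play low price with probability p. Firm B is indifferent when 7p + (1−p) = 2(1−p), giving p = 1/8.
Let Firm B play low price with probability q. Firm A is indifferent when 7q = q + 2(1−q), giving q = 1/4.
The value is 7·(1/4) + (0)·(3/4) = 7/4.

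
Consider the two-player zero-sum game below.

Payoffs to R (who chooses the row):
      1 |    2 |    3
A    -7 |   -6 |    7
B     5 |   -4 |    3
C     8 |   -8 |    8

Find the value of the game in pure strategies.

Row minima: -7, -4, -8 → R's maximin is -4.
Column maxima: 8, -4, 8 → C's minimax is -4.
They coincide at (B, 2), so the value is -4.

-4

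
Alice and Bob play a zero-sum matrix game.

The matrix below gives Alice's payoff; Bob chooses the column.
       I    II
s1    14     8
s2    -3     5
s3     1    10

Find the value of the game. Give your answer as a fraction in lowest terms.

44/5

Row s2 is strictly dominated by row s3, so Alice never plays it.
The remaining 2×2 game on (s1, s3) × (I, II) has no saddle point. Let Alice play s1 with probability p; indifference gives 14p + (1−p) = 8p + 10(1−p), so p = 3/5.
Similarly Bob's optimal q on I is 2/15, and the value is 14·(2/15) + (8)·(13/15) = 44/5.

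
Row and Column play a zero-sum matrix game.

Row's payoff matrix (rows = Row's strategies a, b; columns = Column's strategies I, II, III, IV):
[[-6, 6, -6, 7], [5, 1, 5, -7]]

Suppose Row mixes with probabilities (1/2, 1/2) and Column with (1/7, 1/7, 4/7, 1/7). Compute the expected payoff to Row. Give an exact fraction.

Against (1/7, 1/7, 4/7, 1/7), each row's expected payoff is a: -17/7; b: 19/7.
Taking the (1/2, 1/2)-weighted average: (1/2)·(-17/7) + (1/2)·(19/7) = 1/7.

1/7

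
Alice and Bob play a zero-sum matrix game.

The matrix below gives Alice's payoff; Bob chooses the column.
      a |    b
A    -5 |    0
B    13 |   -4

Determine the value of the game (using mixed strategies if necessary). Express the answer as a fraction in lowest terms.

Row minima are -5 and -4, so Alice's maximin is -4; column maxima are 13 and 0, so Bob's minimax is 0. These differ, so the equilibrium is in mixed strategies.
Let Alice play A with probability p. Bob is indifferent when −5p + 13(1−p) = −4(1−p), giving p = 17/22.
Let Bob play a with probability q. Alice is indifferent when −5q = 13q − 4(1−q), giving q = 2/11.
The value is -5·(2/11) + (0)·(9/11) = -10/11.

-10/11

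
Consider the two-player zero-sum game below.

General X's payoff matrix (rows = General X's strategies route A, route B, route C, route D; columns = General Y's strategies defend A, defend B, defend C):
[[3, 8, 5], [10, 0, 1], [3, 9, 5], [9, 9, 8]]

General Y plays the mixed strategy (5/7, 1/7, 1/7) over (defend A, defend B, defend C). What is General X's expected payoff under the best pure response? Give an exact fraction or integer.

62/7

route A: (3)·(5/7) + (8)·(1/7) + (5)·(1/7) = 4.
route B: (10)·(5/7) + (0)·(1/7) + (1)·(1/7) = 51/7.
route C: (3)·(5/7) + (9)·(1/7) + (5)·(1/7) = 29/7.
route D: (9)·(5/7) + (9)·(1/7) + (8)·(1/7) = 62/7.
The best pure response is route D with expected payoff 62/7.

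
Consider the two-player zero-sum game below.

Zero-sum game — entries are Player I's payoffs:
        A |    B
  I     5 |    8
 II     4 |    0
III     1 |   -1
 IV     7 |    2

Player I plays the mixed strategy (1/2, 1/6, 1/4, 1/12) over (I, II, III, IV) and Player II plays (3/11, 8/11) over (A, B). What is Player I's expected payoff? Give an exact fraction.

Against (3/11, 8/11), each row's expected payoff is I: 79/11; II: 12/11; III: -5/11; IV: 37/11.
Taking the (1/2, 1/6, 1/4, 1/12)-weighted average: (1/2)·(79/11) + (1/6)·(12/11) + (1/4)·(-5/11) + (1/12)·(37/11) = 130/33.

130/33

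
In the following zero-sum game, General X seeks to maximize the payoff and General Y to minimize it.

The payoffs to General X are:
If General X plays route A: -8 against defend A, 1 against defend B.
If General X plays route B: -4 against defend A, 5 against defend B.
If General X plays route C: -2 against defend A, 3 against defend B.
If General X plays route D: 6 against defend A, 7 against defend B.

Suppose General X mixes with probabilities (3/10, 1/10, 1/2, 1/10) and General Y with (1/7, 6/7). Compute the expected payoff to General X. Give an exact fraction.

74/35

Against (1/7, 6/7), each row's expected payoff is route A: -2/7; route B: 26/7; route C: 16/7; route D: 48/7.
Taking the (3/10, 1/10, 1/2, 1/10)-weighted average: (3/10)·(-2/7) + (1/10)·(26/7) + (1/2)·(16/7) + (1/10)·(48/7) = 74/35.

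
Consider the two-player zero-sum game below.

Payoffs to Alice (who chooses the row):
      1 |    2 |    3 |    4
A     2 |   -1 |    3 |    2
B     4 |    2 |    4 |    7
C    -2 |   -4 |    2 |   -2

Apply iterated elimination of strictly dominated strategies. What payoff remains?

Column 3 is strictly dominated by 2 for Bob (-1<3, 2<4, -4<2); eliminate 3.
Row C is strictly dominated by row A (2>-2, -1>-4, 2>-2); eliminate C.
Row A is strictly dominated by row B (4>2, 2>-1, 7>2); eliminate A.
Column 1 is strictly dominated by 2 for Bob (2<4); eliminate 1.
Column 4 is strictly dominated by 2 for Bob (2<7); eliminate 4.
Only (B, 2) remains, with payoff 2.

2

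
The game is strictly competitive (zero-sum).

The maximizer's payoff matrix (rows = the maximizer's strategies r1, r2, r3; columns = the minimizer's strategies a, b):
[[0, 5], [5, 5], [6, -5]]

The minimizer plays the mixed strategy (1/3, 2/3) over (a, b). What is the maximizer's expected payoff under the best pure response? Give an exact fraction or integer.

5

r1: (0)·(1/3) + (5)·(2/3) = 10/3.
r2: (5)·(1/3) + (5)·(2/3) = 5.
r3: (6)·(1/3) + (-5)·(2/3) = -4/3.
The best pure response is r2 with expected payoff 5.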